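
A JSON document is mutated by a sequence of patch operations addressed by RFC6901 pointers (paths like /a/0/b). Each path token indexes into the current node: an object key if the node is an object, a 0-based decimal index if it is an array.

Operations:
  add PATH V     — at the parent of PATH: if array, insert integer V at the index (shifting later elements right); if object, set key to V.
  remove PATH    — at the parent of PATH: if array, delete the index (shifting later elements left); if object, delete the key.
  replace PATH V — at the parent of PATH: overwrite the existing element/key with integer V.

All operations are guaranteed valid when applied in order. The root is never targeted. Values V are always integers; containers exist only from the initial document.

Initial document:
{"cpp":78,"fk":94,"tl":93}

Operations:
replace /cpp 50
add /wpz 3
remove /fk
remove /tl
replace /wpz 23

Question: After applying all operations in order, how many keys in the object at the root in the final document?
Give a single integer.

Answer: 2

Derivation:
After op 1 (replace /cpp 50): {"cpp":50,"fk":94,"tl":93}
After op 2 (add /wpz 3): {"cpp":50,"fk":94,"tl":93,"wpz":3}
After op 3 (remove /fk): {"cpp":50,"tl":93,"wpz":3}
After op 4 (remove /tl): {"cpp":50,"wpz":3}
After op 5 (replace /wpz 23): {"cpp":50,"wpz":23}
Size at the root: 2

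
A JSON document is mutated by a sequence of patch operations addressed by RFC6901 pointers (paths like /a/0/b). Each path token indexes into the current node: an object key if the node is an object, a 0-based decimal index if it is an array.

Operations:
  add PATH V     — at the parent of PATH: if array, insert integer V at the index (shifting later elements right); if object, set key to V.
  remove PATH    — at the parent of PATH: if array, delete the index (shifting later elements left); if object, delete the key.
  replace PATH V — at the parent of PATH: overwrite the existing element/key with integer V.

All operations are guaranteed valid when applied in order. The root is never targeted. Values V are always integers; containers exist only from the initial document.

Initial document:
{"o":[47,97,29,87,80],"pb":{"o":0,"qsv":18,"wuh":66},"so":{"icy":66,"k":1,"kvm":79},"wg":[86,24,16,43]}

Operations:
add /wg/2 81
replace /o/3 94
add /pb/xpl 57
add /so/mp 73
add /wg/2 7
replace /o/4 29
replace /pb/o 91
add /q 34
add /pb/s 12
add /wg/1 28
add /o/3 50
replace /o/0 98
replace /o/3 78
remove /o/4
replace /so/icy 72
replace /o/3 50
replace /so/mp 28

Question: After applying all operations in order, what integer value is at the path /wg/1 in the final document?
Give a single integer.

Answer: 28

Derivation:
After op 1 (add /wg/2 81): {"o":[47,97,29,87,80],"pb":{"o":0,"qsv":18,"wuh":66},"so":{"icy":66,"k":1,"kvm":79},"wg":[86,24,81,16,43]}
After op 2 (replace /o/3 94): {"o":[47,97,29,94,80],"pb":{"o":0,"qsv":18,"wuh":66},"so":{"icy":66,"k":1,"kvm":79},"wg":[86,24,81,16,43]}
After op 3 (add /pb/xpl 57): {"o":[47,97,29,94,80],"pb":{"o":0,"qsv":18,"wuh":66,"xpl":57},"so":{"icy":66,"k":1,"kvm":79},"wg":[86,24,81,16,43]}
After op 4 (add /so/mp 73): {"o":[47,97,29,94,80],"pb":{"o":0,"qsv":18,"wuh":66,"xpl":57},"so":{"icy":66,"k":1,"kvm":79,"mp":73},"wg":[86,24,81,16,43]}
After op 5 (add /wg/2 7): {"o":[47,97,29,94,80],"pb":{"o":0,"qsv":18,"wuh":66,"xpl":57},"so":{"icy":66,"k":1,"kvm":79,"mp":73},"wg":[86,24,7,81,16,43]}
After op 6 (replace /o/4 29): {"o":[47,97,29,94,29],"pb":{"o":0,"qsv":18,"wuh":66,"xpl":57},"so":{"icy":66,"k":1,"kvm":79,"mp":73},"wg":[86,24,7,81,16,43]}
After op 7 (replace /pb/o 91): {"o":[47,97,29,94,29],"pb":{"o":91,"qsv":18,"wuh":66,"xpl":57},"so":{"icy":66,"k":1,"kvm":79,"mp":73},"wg":[86,24,7,81,16,43]}
After op 8 (add /q 34): {"o":[47,97,29,94,29],"pb":{"o":91,"qsv":18,"wuh":66,"xpl":57},"q":34,"so":{"icy":66,"k":1,"kvm":79,"mp":73},"wg":[86,24,7,81,16,43]}
After op 9 (add /pb/s 12): {"o":[47,97,29,94,29],"pb":{"o":91,"qsv":18,"s":12,"wuh":66,"xpl":57},"q":34,"so":{"icy":66,"k":1,"kvm":79,"mp":73},"wg":[86,24,7,81,16,43]}
After op 10 (add /wg/1 28): {"o":[47,97,29,94,29],"pb":{"o":91,"qsv":18,"s":12,"wuh":66,"xpl":57},"q":34,"so":{"icy":66,"k":1,"kvm":79,"mp":73},"wg":[86,28,24,7,81,16,43]}
After op 11 (add /o/3 50): {"o":[47,97,29,50,94,29],"pb":{"o":91,"qsv":18,"s":12,"wuh":66,"xpl":57},"q":34,"so":{"icy":66,"k":1,"kvm":79,"mp":73},"wg":[86,28,24,7,81,16,43]}
After op 12 (replace /o/0 98): {"o":[98,97,29,50,94,29],"pb":{"o":91,"qsv":18,"s":12,"wuh":66,"xpl":57},"q":34,"so":{"icy":66,"k":1,"kvm":79,"mp":73},"wg":[86,28,24,7,81,16,43]}
After op 13 (replace /o/3 78): {"o":[98,97,29,78,94,29],"pb":{"o":91,"qsv":18,"s":12,"wuh":66,"xpl":57},"q":34,"so":{"icy":66,"k":1,"kvm":79,"mp":73},"wg":[86,28,24,7,81,16,43]}
After op 14 (remove /o/4): {"o":[98,97,29,78,29],"pb":{"o":91,"qsv":18,"s":12,"wuh":66,"xpl":57},"q":34,"so":{"icy":66,"k":1,"kvm":79,"mp":73},"wg":[86,28,24,7,81,16,43]}
After op 15 (replace /so/icy 72): {"o":[98,97,29,78,29],"pb":{"o":91,"qsv":18,"s":12,"wuh":66,"xpl":57},"q":34,"so":{"icy":72,"k":1,"kvm":79,"mp":73},"wg":[86,28,24,7,81,16,43]}
After op 16 (replace /o/3 50): {"o":[98,97,29,50,29],"pb":{"o":91,"qsv":18,"s":12,"wuh":66,"xpl":57},"q":34,"so":{"icy":72,"k":1,"kvm":79,"mp":73},"wg":[86,28,24,7,81,16,43]}
After op 17 (replace /so/mp 28): {"o":[98,97,29,50,29],"pb":{"o":91,"qsv":18,"s":12,"wuh":66,"xpl":57},"q":34,"so":{"icy":72,"k":1,"kvm":79,"mp":28},"wg":[86,28,24,7,81,16,43]}
Value at /wg/1: 28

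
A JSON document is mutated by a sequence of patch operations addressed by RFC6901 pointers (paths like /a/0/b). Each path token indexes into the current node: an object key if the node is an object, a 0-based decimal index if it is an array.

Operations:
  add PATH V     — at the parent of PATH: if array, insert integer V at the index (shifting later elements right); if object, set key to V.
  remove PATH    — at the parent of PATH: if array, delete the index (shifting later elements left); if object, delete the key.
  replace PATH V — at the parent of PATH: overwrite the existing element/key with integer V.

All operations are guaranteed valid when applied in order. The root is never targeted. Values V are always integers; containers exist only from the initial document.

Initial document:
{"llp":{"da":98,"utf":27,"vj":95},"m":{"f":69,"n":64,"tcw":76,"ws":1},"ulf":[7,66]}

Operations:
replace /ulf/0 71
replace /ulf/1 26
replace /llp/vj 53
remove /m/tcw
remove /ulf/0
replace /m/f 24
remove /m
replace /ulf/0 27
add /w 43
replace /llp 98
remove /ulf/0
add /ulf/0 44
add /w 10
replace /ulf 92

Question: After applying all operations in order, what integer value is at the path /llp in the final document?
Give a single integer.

Answer: 98

Derivation:
After op 1 (replace /ulf/0 71): {"llp":{"da":98,"utf":27,"vj":95},"m":{"f":69,"n":64,"tcw":76,"ws":1},"ulf":[71,66]}
After op 2 (replace /ulf/1 26): {"llp":{"da":98,"utf":27,"vj":95},"m":{"f":69,"n":64,"tcw":76,"ws":1},"ulf":[71,26]}
After op 3 (replace /llp/vj 53): {"llp":{"da":98,"utf":27,"vj":53},"m":{"f":69,"n":64,"tcw":76,"ws":1},"ulf":[71,26]}
After op 4 (remove /m/tcw): {"llp":{"da":98,"utf":27,"vj":53},"m":{"f":69,"n":64,"ws":1},"ulf":[71,26]}
After op 5 (remove /ulf/0): {"llp":{"da":98,"utf":27,"vj":53},"m":{"f":69,"n":64,"ws":1},"ulf":[26]}
After op 6 (replace /m/f 24): {"llp":{"da":98,"utf":27,"vj":53},"m":{"f":24,"n":64,"ws":1},"ulf":[26]}
After op 7 (remove /m): {"llp":{"da":98,"utf":27,"vj":53},"ulf":[26]}
After op 8 (replace /ulf/0 27): {"llp":{"da":98,"utf":27,"vj":53},"ulf":[27]}
After op 9 (add /w 43): {"llp":{"da":98,"utf":27,"vj":53},"ulf":[27],"w":43}
After op 10 (replace /llp 98): {"llp":98,"ulf":[27],"w":43}
After op 11 (remove /ulf/0): {"llp":98,"ulf":[],"w":43}
After op 12 (add /ulf/0 44): {"llp":98,"ulf":[44],"w":43}
After op 13 (add /w 10): {"llp":98,"ulf":[44],"w":10}
After op 14 (replace /ulf 92): {"llp":98,"ulf":92,"w":10}
Value at /llp: 98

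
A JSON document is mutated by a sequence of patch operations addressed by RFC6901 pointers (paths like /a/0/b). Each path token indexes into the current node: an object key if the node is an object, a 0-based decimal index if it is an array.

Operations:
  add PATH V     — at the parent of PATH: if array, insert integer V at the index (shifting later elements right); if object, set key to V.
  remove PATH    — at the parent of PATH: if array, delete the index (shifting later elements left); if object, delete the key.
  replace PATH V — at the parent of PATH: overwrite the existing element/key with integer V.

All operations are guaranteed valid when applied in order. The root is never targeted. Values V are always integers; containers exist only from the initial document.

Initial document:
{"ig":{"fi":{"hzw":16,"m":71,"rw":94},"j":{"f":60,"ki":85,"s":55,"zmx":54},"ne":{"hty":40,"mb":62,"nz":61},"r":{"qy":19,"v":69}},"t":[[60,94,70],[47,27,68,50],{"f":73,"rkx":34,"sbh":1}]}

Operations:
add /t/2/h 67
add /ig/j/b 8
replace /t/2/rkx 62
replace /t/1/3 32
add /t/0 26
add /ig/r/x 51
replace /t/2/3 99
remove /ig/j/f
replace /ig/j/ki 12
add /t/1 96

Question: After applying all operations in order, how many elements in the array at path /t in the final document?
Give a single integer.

After op 1 (add /t/2/h 67): {"ig":{"fi":{"hzw":16,"m":71,"rw":94},"j":{"f":60,"ki":85,"s":55,"zmx":54},"ne":{"hty":40,"mb":62,"nz":61},"r":{"qy":19,"v":69}},"t":[[60,94,70],[47,27,68,50],{"f":73,"h":67,"rkx":34,"sbh":1}]}
After op 2 (add /ig/j/b 8): {"ig":{"fi":{"hzw":16,"m":71,"rw":94},"j":{"b":8,"f":60,"ki":85,"s":55,"zmx":54},"ne":{"hty":40,"mb":62,"nz":61},"r":{"qy":19,"v":69}},"t":[[60,94,70],[47,27,68,50],{"f":73,"h":67,"rkx":34,"sbh":1}]}
After op 3 (replace /t/2/rkx 62): {"ig":{"fi":{"hzw":16,"m":71,"rw":94},"j":{"b":8,"f":60,"ki":85,"s":55,"zmx":54},"ne":{"hty":40,"mb":62,"nz":61},"r":{"qy":19,"v":69}},"t":[[60,94,70],[47,27,68,50],{"f":73,"h":67,"rkx":62,"sbh":1}]}
After op 4 (replace /t/1/3 32): {"ig":{"fi":{"hzw":16,"m":71,"rw":94},"j":{"b":8,"f":60,"ki":85,"s":55,"zmx":54},"ne":{"hty":40,"mb":62,"nz":61},"r":{"qy":19,"v":69}},"t":[[60,94,70],[47,27,68,32],{"f":73,"h":67,"rkx":62,"sbh":1}]}
After op 5 (add /t/0 26): {"ig":{"fi":{"hzw":16,"m":71,"rw":94},"j":{"b":8,"f":60,"ki":85,"s":55,"zmx":54},"ne":{"hty":40,"mb":62,"nz":61},"r":{"qy":19,"v":69}},"t":[26,[60,94,70],[47,27,68,32],{"f":73,"h":67,"rkx":62,"sbh":1}]}
After op 6 (add /ig/r/x 51): {"ig":{"fi":{"hzw":16,"m":71,"rw":94},"j":{"b":8,"f":60,"ki":85,"s":55,"zmx":54},"ne":{"hty":40,"mb":62,"nz":61},"r":{"qy":19,"v":69,"x":51}},"t":[26,[60,94,70],[47,27,68,32],{"f":73,"h":67,"rkx":62,"sbh":1}]}
After op 7 (replace /t/2/3 99): {"ig":{"fi":{"hzw":16,"m":71,"rw":94},"j":{"b":8,"f":60,"ki":85,"s":55,"zmx":54},"ne":{"hty":40,"mb":62,"nz":61},"r":{"qy":19,"v":69,"x":51}},"t":[26,[60,94,70],[47,27,68,99],{"f":73,"h":67,"rkx":62,"sbh":1}]}
After op 8 (remove /ig/j/f): {"ig":{"fi":{"hzw":16,"m":71,"rw":94},"j":{"b":8,"ki":85,"s":55,"zmx":54},"ne":{"hty":40,"mb":62,"nz":61},"r":{"qy":19,"v":69,"x":51}},"t":[26,[60,94,70],[47,27,68,99],{"f":73,"h":67,"rkx":62,"sbh":1}]}
After op 9 (replace /ig/j/ki 12): {"ig":{"fi":{"hzw":16,"m":71,"rw":94},"j":{"b":8,"ki":12,"s":55,"zmx":54},"ne":{"hty":40,"mb":62,"nz":61},"r":{"qy":19,"v":69,"x":51}},"t":[26,[60,94,70],[47,27,68,99],{"f":73,"h":67,"rkx":62,"sbh":1}]}
After op 10 (add /t/1 96): {"ig":{"fi":{"hzw":16,"m":71,"rw":94},"j":{"b":8,"ki":12,"s":55,"zmx":54},"ne":{"hty":40,"mb":62,"nz":61},"r":{"qy":19,"v":69,"x":51}},"t":[26,96,[60,94,70],[47,27,68,99],{"f":73,"h":67,"rkx":62,"sbh":1}]}
Size at path /t: 5

Answer: 5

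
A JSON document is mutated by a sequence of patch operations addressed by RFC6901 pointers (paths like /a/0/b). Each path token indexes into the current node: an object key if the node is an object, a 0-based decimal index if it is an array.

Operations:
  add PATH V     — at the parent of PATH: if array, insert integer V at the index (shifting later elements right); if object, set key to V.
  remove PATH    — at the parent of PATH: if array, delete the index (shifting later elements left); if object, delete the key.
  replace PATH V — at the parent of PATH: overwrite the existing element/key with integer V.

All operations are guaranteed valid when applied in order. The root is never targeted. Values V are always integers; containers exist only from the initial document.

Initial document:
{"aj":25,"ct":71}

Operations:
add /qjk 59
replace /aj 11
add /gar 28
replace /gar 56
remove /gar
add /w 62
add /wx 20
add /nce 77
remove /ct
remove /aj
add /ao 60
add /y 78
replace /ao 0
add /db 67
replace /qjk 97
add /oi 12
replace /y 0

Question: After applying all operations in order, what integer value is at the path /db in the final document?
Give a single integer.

Answer: 67

Derivation:
After op 1 (add /qjk 59): {"aj":25,"ct":71,"qjk":59}
After op 2 (replace /aj 11): {"aj":11,"ct":71,"qjk":59}
After op 3 (add /gar 28): {"aj":11,"ct":71,"gar":28,"qjk":59}
After op 4 (replace /gar 56): {"aj":11,"ct":71,"gar":56,"qjk":59}
After op 5 (remove /gar): {"aj":11,"ct":71,"qjk":59}
After op 6 (add /w 62): {"aj":11,"ct":71,"qjk":59,"w":62}
After op 7 (add /wx 20): {"aj":11,"ct":71,"qjk":59,"w":62,"wx":20}
After op 8 (add /nce 77): {"aj":11,"ct":71,"nce":77,"qjk":59,"w":62,"wx":20}
After op 9 (remove /ct): {"aj":11,"nce":77,"qjk":59,"w":62,"wx":20}
After op 10 (remove /aj): {"nce":77,"qjk":59,"w":62,"wx":20}
After op 11 (add /ao 60): {"ao":60,"nce":77,"qjk":59,"w":62,"wx":20}
After op 12 (add /y 78): {"ao":60,"nce":77,"qjk":59,"w":62,"wx":20,"y":78}
After op 13 (replace /ao 0): {"ao":0,"nce":77,"qjk":59,"w":62,"wx":20,"y":78}
After op 14 (add /db 67): {"ao":0,"db":67,"nce":77,"qjk":59,"w":62,"wx":20,"y":78}
After op 15 (replace /qjk 97): {"ao":0,"db":67,"nce":77,"qjk":97,"w":62,"wx":20,"y":78}
After op 16 (add /oi 12): {"ao":0,"db":67,"nce":77,"oi":12,"qjk":97,"w":62,"wx":20,"y":78}
After op 17 (replace /y 0): {"ao":0,"db":67,"nce":77,"oi":12,"qjk":97,"w":62,"wx":20,"y":0}
Value at /db: 67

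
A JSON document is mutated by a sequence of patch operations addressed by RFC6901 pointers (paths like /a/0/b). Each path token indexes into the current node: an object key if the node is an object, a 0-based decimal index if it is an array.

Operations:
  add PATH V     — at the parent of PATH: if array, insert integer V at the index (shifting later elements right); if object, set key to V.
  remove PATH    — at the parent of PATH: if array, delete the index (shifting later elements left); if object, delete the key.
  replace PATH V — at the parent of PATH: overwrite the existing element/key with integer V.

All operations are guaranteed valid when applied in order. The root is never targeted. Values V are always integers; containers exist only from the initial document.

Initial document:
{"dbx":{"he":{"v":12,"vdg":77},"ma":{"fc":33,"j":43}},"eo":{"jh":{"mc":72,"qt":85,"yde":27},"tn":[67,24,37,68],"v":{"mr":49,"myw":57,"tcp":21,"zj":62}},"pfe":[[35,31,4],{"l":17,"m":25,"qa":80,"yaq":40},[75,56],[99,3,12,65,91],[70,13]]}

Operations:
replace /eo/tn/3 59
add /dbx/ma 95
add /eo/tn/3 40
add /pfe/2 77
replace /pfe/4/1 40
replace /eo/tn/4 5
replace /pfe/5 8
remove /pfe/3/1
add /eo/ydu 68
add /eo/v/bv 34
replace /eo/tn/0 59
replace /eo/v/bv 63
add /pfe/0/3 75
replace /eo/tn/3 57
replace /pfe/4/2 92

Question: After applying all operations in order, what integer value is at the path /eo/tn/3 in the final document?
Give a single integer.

After op 1 (replace /eo/tn/3 59): {"dbx":{"he":{"v":12,"vdg":77},"ma":{"fc":33,"j":43}},"eo":{"jh":{"mc":72,"qt":85,"yde":27},"tn":[67,24,37,59],"v":{"mr":49,"myw":57,"tcp":21,"zj":62}},"pfe":[[35,31,4],{"l":17,"m":25,"qa":80,"yaq":40},[75,56],[99,3,12,65,91],[70,13]]}
After op 2 (add /dbx/ma 95): {"dbx":{"he":{"v":12,"vdg":77},"ma":95},"eo":{"jh":{"mc":72,"qt":85,"yde":27},"tn":[67,24,37,59],"v":{"mr":49,"myw":57,"tcp":21,"zj":62}},"pfe":[[35,31,4],{"l":17,"m":25,"qa":80,"yaq":40},[75,56],[99,3,12,65,91],[70,13]]}
After op 3 (add /eo/tn/3 40): {"dbx":{"he":{"v":12,"vdg":77},"ma":95},"eo":{"jh":{"mc":72,"qt":85,"yde":27},"tn":[67,24,37,40,59],"v":{"mr":49,"myw":57,"tcp":21,"zj":62}},"pfe":[[35,31,4],{"l":17,"m":25,"qa":80,"yaq":40},[75,56],[99,3,12,65,91],[70,13]]}
After op 4 (add /pfe/2 77): {"dbx":{"he":{"v":12,"vdg":77},"ma":95},"eo":{"jh":{"mc":72,"qt":85,"yde":27},"tn":[67,24,37,40,59],"v":{"mr":49,"myw":57,"tcp":21,"zj":62}},"pfe":[[35,31,4],{"l":17,"m":25,"qa":80,"yaq":40},77,[75,56],[99,3,12,65,91],[70,13]]}
After op 5 (replace /pfe/4/1 40): {"dbx":{"he":{"v":12,"vdg":77},"ma":95},"eo":{"jh":{"mc":72,"qt":85,"yde":27},"tn":[67,24,37,40,59],"v":{"mr":49,"myw":57,"tcp":21,"zj":62}},"pfe":[[35,31,4],{"l":17,"m":25,"qa":80,"yaq":40},77,[75,56],[99,40,12,65,91],[70,13]]}
After op 6 (replace /eo/tn/4 5): {"dbx":{"he":{"v":12,"vdg":77},"ma":95},"eo":{"jh":{"mc":72,"qt":85,"yde":27},"tn":[67,24,37,40,5],"v":{"mr":49,"myw":57,"tcp":21,"zj":62}},"pfe":[[35,31,4],{"l":17,"m":25,"qa":80,"yaq":40},77,[75,56],[99,40,12,65,91],[70,13]]}
After op 7 (replace /pfe/5 8): {"dbx":{"he":{"v":12,"vdg":77},"ma":95},"eo":{"jh":{"mc":72,"qt":85,"yde":27},"tn":[67,24,37,40,5],"v":{"mr":49,"myw":57,"tcp":21,"zj":62}},"pfe":[[35,31,4],{"l":17,"m":25,"qa":80,"yaq":40},77,[75,56],[99,40,12,65,91],8]}
After op 8 (remove /pfe/3/1): {"dbx":{"he":{"v":12,"vdg":77},"ma":95},"eo":{"jh":{"mc":72,"qt":85,"yde":27},"tn":[67,24,37,40,5],"v":{"mr":49,"myw":57,"tcp":21,"zj":62}},"pfe":[[35,31,4],{"l":17,"m":25,"qa":80,"yaq":40},77,[75],[99,40,12,65,91],8]}
After op 9 (add /eo/ydu 68): {"dbx":{"he":{"v":12,"vdg":77},"ma":95},"eo":{"jh":{"mc":72,"qt":85,"yde":27},"tn":[67,24,37,40,5],"v":{"mr":49,"myw":57,"tcp":21,"zj":62},"ydu":68},"pfe":[[35,31,4],{"l":17,"m":25,"qa":80,"yaq":40},77,[75],[99,40,12,65,91],8]}
After op 10 (add /eo/v/bv 34): {"dbx":{"he":{"v":12,"vdg":77},"ma":95},"eo":{"jh":{"mc":72,"qt":85,"yde":27},"tn":[67,24,37,40,5],"v":{"bv":34,"mr":49,"myw":57,"tcp":21,"zj":62},"ydu":68},"pfe":[[35,31,4],{"l":17,"m":25,"qa":80,"yaq":40},77,[75],[99,40,12,65,91],8]}
After op 11 (replace /eo/tn/0 59): {"dbx":{"he":{"v":12,"vdg":77},"ma":95},"eo":{"jh":{"mc":72,"qt":85,"yde":27},"tn":[59,24,37,40,5],"v":{"bv":34,"mr":49,"myw":57,"tcp":21,"zj":62},"ydu":68},"pfe":[[35,31,4],{"l":17,"m":25,"qa":80,"yaq":40},77,[75],[99,40,12,65,91],8]}
After op 12 (replace /eo/v/bv 63): {"dbx":{"he":{"v":12,"vdg":77},"ma":95},"eo":{"jh":{"mc":72,"qt":85,"yde":27},"tn":[59,24,37,40,5],"v":{"bv":63,"mr":49,"myw":57,"tcp":21,"zj":62},"ydu":68},"pfe":[[35,31,4],{"l":17,"m":25,"qa":80,"yaq":40},77,[75],[99,40,12,65,91],8]}
After op 13 (add /pfe/0/3 75): {"dbx":{"he":{"v":12,"vdg":77},"ma":95},"eo":{"jh":{"mc":72,"qt":85,"yde":27},"tn":[59,24,37,40,5],"v":{"bv":63,"mr":49,"myw":57,"tcp":21,"zj":62},"ydu":68},"pfe":[[35,31,4,75],{"l":17,"m":25,"qa":80,"yaq":40},77,[75],[99,40,12,65,91],8]}
After op 14 (replace /eo/tn/3 57): {"dbx":{"he":{"v":12,"vdg":77},"ma":95},"eo":{"jh":{"mc":72,"qt":85,"yde":27},"tn":[59,24,37,57,5],"v":{"bv":63,"mr":49,"myw":57,"tcp":21,"zj":62},"ydu":68},"pfe":[[35,31,4,75],{"l":17,"m":25,"qa":80,"yaq":40},77,[75],[99,40,12,65,91],8]}
After op 15 (replace /pfe/4/2 92): {"dbx":{"he":{"v":12,"vdg":77},"ma":95},"eo":{"jh":{"mc":72,"qt":85,"yde":27},"tn":[59,24,37,57,5],"v":{"bv":63,"mr":49,"myw":57,"tcp":21,"zj":62},"ydu":68},"pfe":[[35,31,4,75],{"l":17,"m":25,"qa":80,"yaq":40},77,[75],[99,40,92,65,91],8]}
Value at /eo/tn/3: 57

Answer: 57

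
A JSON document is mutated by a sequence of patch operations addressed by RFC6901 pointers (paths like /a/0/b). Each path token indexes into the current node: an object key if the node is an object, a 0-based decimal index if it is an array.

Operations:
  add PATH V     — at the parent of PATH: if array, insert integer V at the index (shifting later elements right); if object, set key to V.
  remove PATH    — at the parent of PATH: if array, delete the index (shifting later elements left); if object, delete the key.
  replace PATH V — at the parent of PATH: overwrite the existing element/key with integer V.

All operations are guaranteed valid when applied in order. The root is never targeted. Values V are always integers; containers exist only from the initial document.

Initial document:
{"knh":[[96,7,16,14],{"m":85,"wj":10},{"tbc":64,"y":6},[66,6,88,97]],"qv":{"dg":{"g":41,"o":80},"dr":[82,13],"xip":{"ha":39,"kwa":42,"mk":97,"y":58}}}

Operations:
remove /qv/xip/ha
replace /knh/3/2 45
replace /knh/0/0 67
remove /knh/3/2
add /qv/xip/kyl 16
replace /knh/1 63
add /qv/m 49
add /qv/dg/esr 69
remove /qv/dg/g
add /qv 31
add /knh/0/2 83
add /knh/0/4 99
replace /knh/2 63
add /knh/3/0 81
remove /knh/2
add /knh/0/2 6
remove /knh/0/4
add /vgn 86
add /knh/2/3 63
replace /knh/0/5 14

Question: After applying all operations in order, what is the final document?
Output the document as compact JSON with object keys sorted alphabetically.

After op 1 (remove /qv/xip/ha): {"knh":[[96,7,16,14],{"m":85,"wj":10},{"tbc":64,"y":6},[66,6,88,97]],"qv":{"dg":{"g":41,"o":80},"dr":[82,13],"xip":{"kwa":42,"mk":97,"y":58}}}
After op 2 (replace /knh/3/2 45): {"knh":[[96,7,16,14],{"m":85,"wj":10},{"tbc":64,"y":6},[66,6,45,97]],"qv":{"dg":{"g":41,"o":80},"dr":[82,13],"xip":{"kwa":42,"mk":97,"y":58}}}
After op 3 (replace /knh/0/0 67): {"knh":[[67,7,16,14],{"m":85,"wj":10},{"tbc":64,"y":6},[66,6,45,97]],"qv":{"dg":{"g":41,"o":80},"dr":[82,13],"xip":{"kwa":42,"mk":97,"y":58}}}
After op 4 (remove /knh/3/2): {"knh":[[67,7,16,14],{"m":85,"wj":10},{"tbc":64,"y":6},[66,6,97]],"qv":{"dg":{"g":41,"o":80},"dr":[82,13],"xip":{"kwa":42,"mk":97,"y":58}}}
After op 5 (add /qv/xip/kyl 16): {"knh":[[67,7,16,14],{"m":85,"wj":10},{"tbc":64,"y":6},[66,6,97]],"qv":{"dg":{"g":41,"o":80},"dr":[82,13],"xip":{"kwa":42,"kyl":16,"mk":97,"y":58}}}
After op 6 (replace /knh/1 63): {"knh":[[67,7,16,14],63,{"tbc":64,"y":6},[66,6,97]],"qv":{"dg":{"g":41,"o":80},"dr":[82,13],"xip":{"kwa":42,"kyl":16,"mk":97,"y":58}}}
After op 7 (add /qv/m 49): {"knh":[[67,7,16,14],63,{"tbc":64,"y":6},[66,6,97]],"qv":{"dg":{"g":41,"o":80},"dr":[82,13],"m":49,"xip":{"kwa":42,"kyl":16,"mk":97,"y":58}}}
After op 8 (add /qv/dg/esr 69): {"knh":[[67,7,16,14],63,{"tbc":64,"y":6},[66,6,97]],"qv":{"dg":{"esr":69,"g":41,"o":80},"dr":[82,13],"m":49,"xip":{"kwa":42,"kyl":16,"mk":97,"y":58}}}
After op 9 (remove /qv/dg/g): {"knh":[[67,7,16,14],63,{"tbc":64,"y":6},[66,6,97]],"qv":{"dg":{"esr":69,"o":80},"dr":[82,13],"m":49,"xip":{"kwa":42,"kyl":16,"mk":97,"y":58}}}
After op 10 (add /qv 31): {"knh":[[67,7,16,14],63,{"tbc":64,"y":6},[66,6,97]],"qv":31}
After op 11 (add /knh/0/2 83): {"knh":[[67,7,83,16,14],63,{"tbc":64,"y":6},[66,6,97]],"qv":31}
After op 12 (add /knh/0/4 99): {"knh":[[67,7,83,16,99,14],63,{"tbc":64,"y":6},[66,6,97]],"qv":31}
After op 13 (replace /knh/2 63): {"knh":[[67,7,83,16,99,14],63,63,[66,6,97]],"qv":31}
After op 14 (add /knh/3/0 81): {"knh":[[67,7,83,16,99,14],63,63,[81,66,6,97]],"qv":31}
After op 15 (remove /knh/2): {"knh":[[67,7,83,16,99,14],63,[81,66,6,97]],"qv":31}
After op 16 (add /knh/0/2 6): {"knh":[[67,7,6,83,16,99,14],63,[81,66,6,97]],"qv":31}
After op 17 (remove /knh/0/4): {"knh":[[67,7,6,83,99,14],63,[81,66,6,97]],"qv":31}
After op 18 (add /vgn 86): {"knh":[[67,7,6,83,99,14],63,[81,66,6,97]],"qv":31,"vgn":86}
After op 19 (add /knh/2/3 63): {"knh":[[67,7,6,83,99,14],63,[81,66,6,63,97]],"qv":31,"vgn":86}
After op 20 (replace /knh/0/5 14): {"knh":[[67,7,6,83,99,14],63,[81,66,6,63,97]],"qv":31,"vgn":86}

Answer: {"knh":[[67,7,6,83,99,14],63,[81,66,6,63,97]],"qv":31,"vgn":86}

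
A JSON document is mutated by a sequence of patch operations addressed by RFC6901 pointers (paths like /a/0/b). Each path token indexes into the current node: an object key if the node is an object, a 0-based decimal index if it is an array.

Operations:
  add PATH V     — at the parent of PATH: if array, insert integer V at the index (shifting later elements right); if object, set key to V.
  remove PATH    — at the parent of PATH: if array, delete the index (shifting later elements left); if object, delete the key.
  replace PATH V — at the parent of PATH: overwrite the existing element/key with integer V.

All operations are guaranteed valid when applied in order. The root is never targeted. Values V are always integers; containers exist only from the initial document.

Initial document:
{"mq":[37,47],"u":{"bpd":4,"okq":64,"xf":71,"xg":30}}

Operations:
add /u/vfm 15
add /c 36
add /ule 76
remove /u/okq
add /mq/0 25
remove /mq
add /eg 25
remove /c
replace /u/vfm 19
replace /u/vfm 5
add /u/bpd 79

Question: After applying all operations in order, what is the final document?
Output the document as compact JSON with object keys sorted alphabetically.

Answer: {"eg":25,"u":{"bpd":79,"vfm":5,"xf":71,"xg":30},"ule":76}

Derivation:
After op 1 (add /u/vfm 15): {"mq":[37,47],"u":{"bpd":4,"okq":64,"vfm":15,"xf":71,"xg":30}}
After op 2 (add /c 36): {"c":36,"mq":[37,47],"u":{"bpd":4,"okq":64,"vfm":15,"xf":71,"xg":30}}
After op 3 (add /ule 76): {"c":36,"mq":[37,47],"u":{"bpd":4,"okq":64,"vfm":15,"xf":71,"xg":30},"ule":76}
After op 4 (remove /u/okq): {"c":36,"mq":[37,47],"u":{"bpd":4,"vfm":15,"xf":71,"xg":30},"ule":76}
After op 5 (add /mq/0 25): {"c":36,"mq":[25,37,47],"u":{"bpd":4,"vfm":15,"xf":71,"xg":30},"ule":76}
After op 6 (remove /mq): {"c":36,"u":{"bpd":4,"vfm":15,"xf":71,"xg":30},"ule":76}
After op 7 (add /eg 25): {"c":36,"eg":25,"u":{"bpd":4,"vfm":15,"xf":71,"xg":30},"ule":76}
After op 8 (remove /c): {"eg":25,"u":{"bpd":4,"vfm":15,"xf":71,"xg":30},"ule":76}
After op 9 (replace /u/vfm 19): {"eg":25,"u":{"bpd":4,"vfm":19,"xf":71,"xg":30},"ule":76}
After op 10 (replace /u/vfm 5): {"eg":25,"u":{"bpd":4,"vfm":5,"xf":71,"xg":30},"ule":76}
After op 11 (add /u/bpd 79): {"eg":25,"u":{"bpd":79,"vfm":5,"xf":71,"xg":30},"ule":76}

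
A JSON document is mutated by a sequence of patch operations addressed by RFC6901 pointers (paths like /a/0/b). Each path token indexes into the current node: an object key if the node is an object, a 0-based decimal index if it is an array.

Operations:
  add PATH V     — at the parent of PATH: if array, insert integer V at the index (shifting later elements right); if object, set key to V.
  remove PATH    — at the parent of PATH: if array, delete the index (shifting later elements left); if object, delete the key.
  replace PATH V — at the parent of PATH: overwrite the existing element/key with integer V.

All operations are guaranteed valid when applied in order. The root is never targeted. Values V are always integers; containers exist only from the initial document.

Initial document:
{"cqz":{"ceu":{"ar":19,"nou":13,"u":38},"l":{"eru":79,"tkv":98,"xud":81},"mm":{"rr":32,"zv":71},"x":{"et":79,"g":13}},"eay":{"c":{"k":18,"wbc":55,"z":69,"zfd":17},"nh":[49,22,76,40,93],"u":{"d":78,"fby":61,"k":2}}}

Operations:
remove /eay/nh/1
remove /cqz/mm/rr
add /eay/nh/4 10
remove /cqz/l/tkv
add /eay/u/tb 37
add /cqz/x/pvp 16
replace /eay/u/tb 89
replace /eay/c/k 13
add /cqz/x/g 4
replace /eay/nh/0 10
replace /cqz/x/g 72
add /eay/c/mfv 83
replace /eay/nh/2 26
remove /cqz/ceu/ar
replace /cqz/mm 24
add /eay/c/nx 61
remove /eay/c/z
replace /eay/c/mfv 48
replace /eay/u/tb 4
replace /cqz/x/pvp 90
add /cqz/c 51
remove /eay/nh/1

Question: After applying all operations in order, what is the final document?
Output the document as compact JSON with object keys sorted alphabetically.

Answer: {"cqz":{"c":51,"ceu":{"nou":13,"u":38},"l":{"eru":79,"xud":81},"mm":24,"x":{"et":79,"g":72,"pvp":90}},"eay":{"c":{"k":13,"mfv":48,"nx":61,"wbc":55,"zfd":17},"nh":[10,26,93,10],"u":{"d":78,"fby":61,"k":2,"tb":4}}}

Derivation:
After op 1 (remove /eay/nh/1): {"cqz":{"ceu":{"ar":19,"nou":13,"u":38},"l":{"eru":79,"tkv":98,"xud":81},"mm":{"rr":32,"zv":71},"x":{"et":79,"g":13}},"eay":{"c":{"k":18,"wbc":55,"z":69,"zfd":17},"nh":[49,76,40,93],"u":{"d":78,"fby":61,"k":2}}}
After op 2 (remove /cqz/mm/rr): {"cqz":{"ceu":{"ar":19,"nou":13,"u":38},"l":{"eru":79,"tkv":98,"xud":81},"mm":{"zv":71},"x":{"et":79,"g":13}},"eay":{"c":{"k":18,"wbc":55,"z":69,"zfd":17},"nh":[49,76,40,93],"u":{"d":78,"fby":61,"k":2}}}
After op 3 (add /eay/nh/4 10): {"cqz":{"ceu":{"ar":19,"nou":13,"u":38},"l":{"eru":79,"tkv":98,"xud":81},"mm":{"zv":71},"x":{"et":79,"g":13}},"eay":{"c":{"k":18,"wbc":55,"z":69,"zfd":17},"nh":[49,76,40,93,10],"u":{"d":78,"fby":61,"k":2}}}
After op 4 (remove /cqz/l/tkv): {"cqz":{"ceu":{"ar":19,"nou":13,"u":38},"l":{"eru":79,"xud":81},"mm":{"zv":71},"x":{"et":79,"g":13}},"eay":{"c":{"k":18,"wbc":55,"z":69,"zfd":17},"nh":[49,76,40,93,10],"u":{"d":78,"fby":61,"k":2}}}
After op 5 (add /eay/u/tb 37): {"cqz":{"ceu":{"ar":19,"nou":13,"u":38},"l":{"eru":79,"xud":81},"mm":{"zv":71},"x":{"et":79,"g":13}},"eay":{"c":{"k":18,"wbc":55,"z":69,"zfd":17},"nh":[49,76,40,93,10],"u":{"d":78,"fby":61,"k":2,"tb":37}}}
After op 6 (add /cqz/x/pvp 16): {"cqz":{"ceu":{"ar":19,"nou":13,"u":38},"l":{"eru":79,"xud":81},"mm":{"zv":71},"x":{"et":79,"g":13,"pvp":16}},"eay":{"c":{"k":18,"wbc":55,"z":69,"zfd":17},"nh":[49,76,40,93,10],"u":{"d":78,"fby":61,"k":2,"tb":37}}}
After op 7 (replace /eay/u/tb 89): {"cqz":{"ceu":{"ar":19,"nou":13,"u":38},"l":{"eru":79,"xud":81},"mm":{"zv":71},"x":{"et":79,"g":13,"pvp":16}},"eay":{"c":{"k":18,"wbc":55,"z":69,"zfd":17},"nh":[49,76,40,93,10],"u":{"d":78,"fby":61,"k":2,"tb":89}}}
After op 8 (replace /eay/c/k 13): {"cqz":{"ceu":{"ar":19,"nou":13,"u":38},"l":{"eru":79,"xud":81},"mm":{"zv":71},"x":{"et":79,"g":13,"pvp":16}},"eay":{"c":{"k":13,"wbc":55,"z":69,"zfd":17},"nh":[49,76,40,93,10],"u":{"d":78,"fby":61,"k":2,"tb":89}}}
After op 9 (add /cqz/x/g 4): {"cqz":{"ceu":{"ar":19,"nou":13,"u":38},"l":{"eru":79,"xud":81},"mm":{"zv":71},"x":{"et":79,"g":4,"pvp":16}},"eay":{"c":{"k":13,"wbc":55,"z":69,"zfd":17},"nh":[49,76,40,93,10],"u":{"d":78,"fby":61,"k":2,"tb":89}}}
After op 10 (replace /eay/nh/0 10): {"cqz":{"ceu":{"ar":19,"nou":13,"u":38},"l":{"eru":79,"xud":81},"mm":{"zv":71},"x":{"et":79,"g":4,"pvp":16}},"eay":{"c":{"k":13,"wbc":55,"z":69,"zfd":17},"nh":[10,76,40,93,10],"u":{"d":78,"fby":61,"k":2,"tb":89}}}
After op 11 (replace /cqz/x/g 72): {"cqz":{"ceu":{"ar":19,"nou":13,"u":38},"l":{"eru":79,"xud":81},"mm":{"zv":71},"x":{"et":79,"g":72,"pvp":16}},"eay":{"c":{"k":13,"wbc":55,"z":69,"zfd":17},"nh":[10,76,40,93,10],"u":{"d":78,"fby":61,"k":2,"tb":89}}}
After op 12 (add /eay/c/mfv 83): {"cqz":{"ceu":{"ar":19,"nou":13,"u":38},"l":{"eru":79,"xud":81},"mm":{"zv":71},"x":{"et":79,"g":72,"pvp":16}},"eay":{"c":{"k":13,"mfv":83,"wbc":55,"z":69,"zfd":17},"nh":[10,76,40,93,10],"u":{"d":78,"fby":61,"k":2,"tb":89}}}
After op 13 (replace /eay/nh/2 26): {"cqz":{"ceu":{"ar":19,"nou":13,"u":38},"l":{"eru":79,"xud":81},"mm":{"zv":71},"x":{"et":79,"g":72,"pvp":16}},"eay":{"c":{"k":13,"mfv":83,"wbc":55,"z":69,"zfd":17},"nh":[10,76,26,93,10],"u":{"d":78,"fby":61,"k":2,"tb":89}}}
After op 14 (remove /cqz/ceu/ar): {"cqz":{"ceu":{"nou":13,"u":38},"l":{"eru":79,"xud":81},"mm":{"zv":71},"x":{"et":79,"g":72,"pvp":16}},"eay":{"c":{"k":13,"mfv":83,"wbc":55,"z":69,"zfd":17},"nh":[10,76,26,93,10],"u":{"d":78,"fby":61,"k":2,"tb":89}}}
After op 15 (replace /cqz/mm 24): {"cqz":{"ceu":{"nou":13,"u":38},"l":{"eru":79,"xud":81},"mm":24,"x":{"et":79,"g":72,"pvp":16}},"eay":{"c":{"k":13,"mfv":83,"wbc":55,"z":69,"zfd":17},"nh":[10,76,26,93,10],"u":{"d":78,"fby":61,"k":2,"tb":89}}}
After op 16 (add /eay/c/nx 61): {"cqz":{"ceu":{"nou":13,"u":38},"l":{"eru":79,"xud":81},"mm":24,"x":{"et":79,"g":72,"pvp":16}},"eay":{"c":{"k":13,"mfv":83,"nx":61,"wbc":55,"z":69,"zfd":17},"nh":[10,76,26,93,10],"u":{"d":78,"fby":61,"k":2,"tb":89}}}
After op 17 (remove /eay/c/z): {"cqz":{"ceu":{"nou":13,"u":38},"l":{"eru":79,"xud":81},"mm":24,"x":{"et":79,"g":72,"pvp":16}},"eay":{"c":{"k":13,"mfv":83,"nx":61,"wbc":55,"zfd":17},"nh":[10,76,26,93,10],"u":{"d":78,"fby":61,"k":2,"tb":89}}}
After op 18 (replace /eay/c/mfv 48): {"cqz":{"ceu":{"nou":13,"u":38},"l":{"eru":79,"xud":81},"mm":24,"x":{"et":79,"g":72,"pvp":16}},"eay":{"c":{"k":13,"mfv":48,"nx":61,"wbc":55,"zfd":17},"nh":[10,76,26,93,10],"u":{"d":78,"fby":61,"k":2,"tb":89}}}
After op 19 (replace /eay/u/tb 4): {"cqz":{"ceu":{"nou":13,"u":38},"l":{"eru":79,"xud":81},"mm":24,"x":{"et":79,"g":72,"pvp":16}},"eay":{"c":{"k":13,"mfv":48,"nx":61,"wbc":55,"zfd":17},"nh":[10,76,26,93,10],"u":{"d":78,"fby":61,"k":2,"tb":4}}}
After op 20 (replace /cqz/x/pvp 90): {"cqz":{"ceu":{"nou":13,"u":38},"l":{"eru":79,"xud":81},"mm":24,"x":{"et":79,"g":72,"pvp":90}},"eay":{"c":{"k":13,"mfv":48,"nx":61,"wbc":55,"zfd":17},"nh":[10,76,26,93,10],"u":{"d":78,"fby":61,"k":2,"tb":4}}}
After op 21 (add /cqz/c 51): {"cqz":{"c":51,"ceu":{"nou":13,"u":38},"l":{"eru":79,"xud":81},"mm":24,"x":{"et":79,"g":72,"pvp":90}},"eay":{"c":{"k":13,"mfv":48,"nx":61,"wbc":55,"zfd":17},"nh":[10,76,26,93,10],"u":{"d":78,"fby":61,"k":2,"tb":4}}}
After op 22 (remove /eay/nh/1): {"cqz":{"c":51,"ceu":{"nou":13,"u":38},"l":{"eru":79,"xud":81},"mm":24,"x":{"et":79,"g":72,"pvp":90}},"eay":{"c":{"k":13,"mfv":48,"nx":61,"wbc":55,"zfd":17},"nh":[10,26,93,10],"u":{"d":78,"fby":61,"k":2,"tb":4}}}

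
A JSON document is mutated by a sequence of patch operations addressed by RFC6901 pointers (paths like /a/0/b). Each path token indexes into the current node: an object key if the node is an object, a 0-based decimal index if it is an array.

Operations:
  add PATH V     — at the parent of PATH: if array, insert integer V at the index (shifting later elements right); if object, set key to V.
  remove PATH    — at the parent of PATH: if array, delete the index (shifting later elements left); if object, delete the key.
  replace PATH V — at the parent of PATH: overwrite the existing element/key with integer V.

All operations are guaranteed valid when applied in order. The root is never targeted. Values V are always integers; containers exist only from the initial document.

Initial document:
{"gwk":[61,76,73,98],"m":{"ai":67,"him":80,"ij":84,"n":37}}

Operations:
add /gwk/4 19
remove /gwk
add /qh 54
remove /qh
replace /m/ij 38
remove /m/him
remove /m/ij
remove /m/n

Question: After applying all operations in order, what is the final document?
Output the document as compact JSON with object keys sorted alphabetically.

Answer: {"m":{"ai":67}}

Derivation:
After op 1 (add /gwk/4 19): {"gwk":[61,76,73,98,19],"m":{"ai":67,"him":80,"ij":84,"n":37}}
After op 2 (remove /gwk): {"m":{"ai":67,"him":80,"ij":84,"n":37}}
After op 3 (add /qh 54): {"m":{"ai":67,"him":80,"ij":84,"n":37},"qh":54}
After op 4 (remove /qh): {"m":{"ai":67,"him":80,"ij":84,"n":37}}
After op 5 (replace /m/ij 38): {"m":{"ai":67,"him":80,"ij":38,"n":37}}
After op 6 (remove /m/him): {"m":{"ai":67,"ij":38,"n":37}}
After op 7 (remove /m/ij): {"m":{"ai":67,"n":37}}
After op 8 (remove /m/n): {"m":{"ai":67}}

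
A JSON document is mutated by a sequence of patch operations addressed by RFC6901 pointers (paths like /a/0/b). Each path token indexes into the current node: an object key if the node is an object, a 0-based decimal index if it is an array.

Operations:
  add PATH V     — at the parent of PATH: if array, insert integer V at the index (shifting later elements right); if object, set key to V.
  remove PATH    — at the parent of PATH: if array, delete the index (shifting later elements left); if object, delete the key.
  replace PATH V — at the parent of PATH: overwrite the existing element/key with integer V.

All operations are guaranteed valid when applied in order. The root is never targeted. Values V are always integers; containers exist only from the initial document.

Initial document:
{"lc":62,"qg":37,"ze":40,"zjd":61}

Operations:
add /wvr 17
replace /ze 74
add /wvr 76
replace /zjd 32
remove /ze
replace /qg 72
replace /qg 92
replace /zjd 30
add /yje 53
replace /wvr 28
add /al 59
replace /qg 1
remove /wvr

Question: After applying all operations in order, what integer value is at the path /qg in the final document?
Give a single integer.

After op 1 (add /wvr 17): {"lc":62,"qg":37,"wvr":17,"ze":40,"zjd":61}
After op 2 (replace /ze 74): {"lc":62,"qg":37,"wvr":17,"ze":74,"zjd":61}
After op 3 (add /wvr 76): {"lc":62,"qg":37,"wvr":76,"ze":74,"zjd":61}
After op 4 (replace /zjd 32): {"lc":62,"qg":37,"wvr":76,"ze":74,"zjd":32}
After op 5 (remove /ze): {"lc":62,"qg":37,"wvr":76,"zjd":32}
After op 6 (replace /qg 72): {"lc":62,"qg":72,"wvr":76,"zjd":32}
After op 7 (replace /qg 92): {"lc":62,"qg":92,"wvr":76,"zjd":32}
After op 8 (replace /zjd 30): {"lc":62,"qg":92,"wvr":76,"zjd":30}
After op 9 (add /yje 53): {"lc":62,"qg":92,"wvr":76,"yje":53,"zjd":30}
After op 10 (replace /wvr 28): {"lc":62,"qg":92,"wvr":28,"yje":53,"zjd":30}
After op 11 (add /al 59): {"al":59,"lc":62,"qg":92,"wvr":28,"yje":53,"zjd":30}
After op 12 (replace /qg 1): {"al":59,"lc":62,"qg":1,"wvr":28,"yje":53,"zjd":30}
After op 13 (remove /wvr): {"al":59,"lc":62,"qg":1,"yje":53,"zjd":30}
Value at /qg: 1

Answer: 1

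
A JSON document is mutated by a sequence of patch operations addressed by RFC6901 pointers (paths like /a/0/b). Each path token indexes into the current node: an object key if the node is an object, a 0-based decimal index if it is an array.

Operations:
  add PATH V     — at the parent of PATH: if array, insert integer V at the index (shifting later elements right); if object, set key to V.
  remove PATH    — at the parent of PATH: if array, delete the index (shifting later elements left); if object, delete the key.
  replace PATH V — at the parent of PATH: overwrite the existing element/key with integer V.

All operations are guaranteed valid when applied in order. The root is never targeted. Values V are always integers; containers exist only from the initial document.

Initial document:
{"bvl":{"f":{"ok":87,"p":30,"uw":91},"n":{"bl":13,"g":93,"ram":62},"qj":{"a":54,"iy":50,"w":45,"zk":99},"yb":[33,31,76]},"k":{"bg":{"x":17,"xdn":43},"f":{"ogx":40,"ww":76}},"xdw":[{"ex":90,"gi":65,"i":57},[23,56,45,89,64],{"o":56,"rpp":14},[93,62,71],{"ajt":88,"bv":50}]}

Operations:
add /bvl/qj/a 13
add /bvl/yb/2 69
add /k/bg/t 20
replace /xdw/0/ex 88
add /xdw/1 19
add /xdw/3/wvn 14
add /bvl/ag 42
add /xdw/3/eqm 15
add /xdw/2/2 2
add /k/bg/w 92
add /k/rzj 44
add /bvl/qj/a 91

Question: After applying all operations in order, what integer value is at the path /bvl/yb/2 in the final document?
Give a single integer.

After op 1 (add /bvl/qj/a 13): {"bvl":{"f":{"ok":87,"p":30,"uw":91},"n":{"bl":13,"g":93,"ram":62},"qj":{"a":13,"iy":50,"w":45,"zk":99},"yb":[33,31,76]},"k":{"bg":{"x":17,"xdn":43},"f":{"ogx":40,"ww":76}},"xdw":[{"ex":90,"gi":65,"i":57},[23,56,45,89,64],{"o":56,"rpp":14},[93,62,71],{"ajt":88,"bv":50}]}
After op 2 (add /bvl/yb/2 69): {"bvl":{"f":{"ok":87,"p":30,"uw":91},"n":{"bl":13,"g":93,"ram":62},"qj":{"a":13,"iy":50,"w":45,"zk":99},"yb":[33,31,69,76]},"k":{"bg":{"x":17,"xdn":43},"f":{"ogx":40,"ww":76}},"xdw":[{"ex":90,"gi":65,"i":57},[23,56,45,89,64],{"o":56,"rpp":14},[93,62,71],{"ajt":88,"bv":50}]}
After op 3 (add /k/bg/t 20): {"bvl":{"f":{"ok":87,"p":30,"uw":91},"n":{"bl":13,"g":93,"ram":62},"qj":{"a":13,"iy":50,"w":45,"zk":99},"yb":[33,31,69,76]},"k":{"bg":{"t":20,"x":17,"xdn":43},"f":{"ogx":40,"ww":76}},"xdw":[{"ex":90,"gi":65,"i":57},[23,56,45,89,64],{"o":56,"rpp":14},[93,62,71],{"ajt":88,"bv":50}]}
After op 4 (replace /xdw/0/ex 88): {"bvl":{"f":{"ok":87,"p":30,"uw":91},"n":{"bl":13,"g":93,"ram":62},"qj":{"a":13,"iy":50,"w":45,"zk":99},"yb":[33,31,69,76]},"k":{"bg":{"t":20,"x":17,"xdn":43},"f":{"ogx":40,"ww":76}},"xdw":[{"ex":88,"gi":65,"i":57},[23,56,45,89,64],{"o":56,"rpp":14},[93,62,71],{"ajt":88,"bv":50}]}
After op 5 (add /xdw/1 19): {"bvl":{"f":{"ok":87,"p":30,"uw":91},"n":{"bl":13,"g":93,"ram":62},"qj":{"a":13,"iy":50,"w":45,"zk":99},"yb":[33,31,69,76]},"k":{"bg":{"t":20,"x":17,"xdn":43},"f":{"ogx":40,"ww":76}},"xdw":[{"ex":88,"gi":65,"i":57},19,[23,56,45,89,64],{"o":56,"rpp":14},[93,62,71],{"ajt":88,"bv":50}]}
After op 6 (add /xdw/3/wvn 14): {"bvl":{"f":{"ok":87,"p":30,"uw":91},"n":{"bl":13,"g":93,"ram":62},"qj":{"a":13,"iy":50,"w":45,"zk":99},"yb":[33,31,69,76]},"k":{"bg":{"t":20,"x":17,"xdn":43},"f":{"ogx":40,"ww":76}},"xdw":[{"ex":88,"gi":65,"i":57},19,[23,56,45,89,64],{"o":56,"rpp":14,"wvn":14},[93,62,71],{"ajt":88,"bv":50}]}
After op 7 (add /bvl/ag 42): {"bvl":{"ag":42,"f":{"ok":87,"p":30,"uw":91},"n":{"bl":13,"g":93,"ram":62},"qj":{"a":13,"iy":50,"w":45,"zk":99},"yb":[33,31,69,76]},"k":{"bg":{"t":20,"x":17,"xdn":43},"f":{"ogx":40,"ww":76}},"xdw":[{"ex":88,"gi":65,"i":57},19,[23,56,45,89,64],{"o":56,"rpp":14,"wvn":14},[93,62,71],{"ajt":88,"bv":50}]}
After op 8 (add /xdw/3/eqm 15): {"bvl":{"ag":42,"f":{"ok":87,"p":30,"uw":91},"n":{"bl":13,"g":93,"ram":62},"qj":{"a":13,"iy":50,"w":45,"zk":99},"yb":[33,31,69,76]},"k":{"bg":{"t":20,"x":17,"xdn":43},"f":{"ogx":40,"ww":76}},"xdw":[{"ex":88,"gi":65,"i":57},19,[23,56,45,89,64],{"eqm":15,"o":56,"rpp":14,"wvn":14},[93,62,71],{"ajt":88,"bv":50}]}
After op 9 (add /xdw/2/2 2): {"bvl":{"ag":42,"f":{"ok":87,"p":30,"uw":91},"n":{"bl":13,"g":93,"ram":62},"qj":{"a":13,"iy":50,"w":45,"zk":99},"yb":[33,31,69,76]},"k":{"bg":{"t":20,"x":17,"xdn":43},"f":{"ogx":40,"ww":76}},"xdw":[{"ex":88,"gi":65,"i":57},19,[23,56,2,45,89,64],{"eqm":15,"o":56,"rpp":14,"wvn":14},[93,62,71],{"ajt":88,"bv":50}]}
After op 10 (add /k/bg/w 92): {"bvl":{"ag":42,"f":{"ok":87,"p":30,"uw":91},"n":{"bl":13,"g":93,"ram":62},"qj":{"a":13,"iy":50,"w":45,"zk":99},"yb":[33,31,69,76]},"k":{"bg":{"t":20,"w":92,"x":17,"xdn":43},"f":{"ogx":40,"ww":76}},"xdw":[{"ex":88,"gi":65,"i":57},19,[23,56,2,45,89,64],{"eqm":15,"o":56,"rpp":14,"wvn":14},[93,62,71],{"ajt":88,"bv":50}]}
After op 11 (add /k/rzj 44): {"bvl":{"ag":42,"f":{"ok":87,"p":30,"uw":91},"n":{"bl":13,"g":93,"ram":62},"qj":{"a":13,"iy":50,"w":45,"zk":99},"yb":[33,31,69,76]},"k":{"bg":{"t":20,"w":92,"x":17,"xdn":43},"f":{"ogx":40,"ww":76},"rzj":44},"xdw":[{"ex":88,"gi":65,"i":57},19,[23,56,2,45,89,64],{"eqm":15,"o":56,"rpp":14,"wvn":14},[93,62,71],{"ajt":88,"bv":50}]}
After op 12 (add /bvl/qj/a 91): {"bvl":{"ag":42,"f":{"ok":87,"p":30,"uw":91},"n":{"bl":13,"g":93,"ram":62},"qj":{"a":91,"iy":50,"w":45,"zk":99},"yb":[33,31,69,76]},"k":{"bg":{"t":20,"w":92,"x":17,"xdn":43},"f":{"ogx":40,"ww":76},"rzj":44},"xdw":[{"ex":88,"gi":65,"i":57},19,[23,56,2,45,89,64],{"eqm":15,"o":56,"rpp":14,"wvn":14},[93,62,71],{"ajt":88,"bv":50}]}
Value at /bvl/yb/2: 69

Answer: 69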